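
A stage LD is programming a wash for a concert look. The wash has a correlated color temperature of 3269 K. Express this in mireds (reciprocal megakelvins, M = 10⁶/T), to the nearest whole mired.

306 mireds

M = 10⁶ / 3269 = 305.904 → 306 mireds.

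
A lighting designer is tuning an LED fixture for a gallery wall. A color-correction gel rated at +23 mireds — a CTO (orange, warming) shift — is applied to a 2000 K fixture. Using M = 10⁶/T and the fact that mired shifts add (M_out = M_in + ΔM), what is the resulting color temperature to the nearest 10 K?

M_in = 10⁶/2000 = 500.00 mireds.
M_out = 500.00 + (+23) = 523.00 mireds.
T_out = 10⁶/523.00 = 1912.0 K → 1910 K.

1910 K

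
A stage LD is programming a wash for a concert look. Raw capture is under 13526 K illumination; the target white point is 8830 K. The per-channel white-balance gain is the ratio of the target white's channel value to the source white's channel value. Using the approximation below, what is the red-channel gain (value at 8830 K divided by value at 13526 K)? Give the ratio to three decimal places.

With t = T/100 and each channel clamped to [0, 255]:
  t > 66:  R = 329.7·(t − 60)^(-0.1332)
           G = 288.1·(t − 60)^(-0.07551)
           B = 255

1.139

At 13526 K (t = 135.26):
  R = 329.7·(135.26 − 60)^(-0.1332) = 329.7·75.26^(-0.1332) = 329.7·0.56240 = 185.422.
At 8830 K (t = 88.3):
  R = 329.7·(88.3 − 60)^(-0.1332) = 329.7·28.3^(-0.1332) = 329.7·0.64065 = 211.223.
Gain = 211.223 / 185.422 = 1.1391 → 1.139.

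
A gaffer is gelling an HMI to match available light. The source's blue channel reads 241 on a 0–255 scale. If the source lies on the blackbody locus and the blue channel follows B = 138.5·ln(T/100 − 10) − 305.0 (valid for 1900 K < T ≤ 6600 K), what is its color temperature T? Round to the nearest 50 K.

6150 K

ln(t − 10) = (241 + 305.0) / 138.5 = 3.9422.
t − 10 = e^3.9422 = 51.534, so t = 61.534.
T = 100·t = 6153 K → 6150 K to the nearest 50 K.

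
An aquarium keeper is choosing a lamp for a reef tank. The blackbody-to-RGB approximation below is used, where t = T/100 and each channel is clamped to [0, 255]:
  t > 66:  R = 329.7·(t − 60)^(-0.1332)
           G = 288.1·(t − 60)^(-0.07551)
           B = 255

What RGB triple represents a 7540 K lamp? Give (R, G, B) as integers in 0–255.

t = 7540/100 = 75.4; the t > 66 branch applies.
R = 329.7·(75.4 − 60)^(-0.1332) = 329.7·15.4^(-0.1332) = 329.7·0.69474 = 229.056.
G = 288.1·(75.4 − 60)^(-0.07551) = 288.1·15.4^(-0.07551) = 288.1·0.81345 = 234.355.
B = 255 by definition for t > 66.
Rounded: (229, 234, 255).

(229, 234, 255)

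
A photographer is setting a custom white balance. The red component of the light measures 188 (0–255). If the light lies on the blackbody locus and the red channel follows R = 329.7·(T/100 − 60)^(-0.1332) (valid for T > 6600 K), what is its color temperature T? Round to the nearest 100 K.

(t − 60)^(-0.1332) = 188/329.7 = 0.57022.
t − 60 = 0.57022^(1/-0.1332) = 0.57022^(-7.508) = 67.848, so t = 127.848.
T = 100·t = 12785 K → 12800 K to the nearest 100 K.

12800 K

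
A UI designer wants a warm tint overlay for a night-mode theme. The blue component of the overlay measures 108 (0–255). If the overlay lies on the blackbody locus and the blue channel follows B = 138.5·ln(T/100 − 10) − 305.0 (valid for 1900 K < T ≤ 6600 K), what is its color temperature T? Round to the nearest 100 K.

ln(t − 10) = (108 + 305.0) / 138.5 = 2.9819.
t − 10 = e^2.9819 = 19.726, so t = 29.726.
T = 100·t = 2973 K → 3000 K to the nearest 100 K.

3000 K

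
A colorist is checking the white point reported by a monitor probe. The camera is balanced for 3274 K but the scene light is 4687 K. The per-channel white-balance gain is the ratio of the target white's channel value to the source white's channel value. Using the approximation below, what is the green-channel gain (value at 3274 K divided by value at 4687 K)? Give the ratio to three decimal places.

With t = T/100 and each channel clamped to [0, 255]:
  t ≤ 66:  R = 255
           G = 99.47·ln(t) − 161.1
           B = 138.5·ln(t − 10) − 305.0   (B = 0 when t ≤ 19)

At 4687 K (t = 46.87):
  G = 99.47·ln 46.87 − 161.1 = 99.47·3.8474 − 161.1 = 221.599.
At 3274 K (t = 32.74):
  G = 99.47·ln 32.74 − 161.1 = 99.47·3.4886 − 161.1 = 185.911.
Gain = 185.911 / 221.599 = 0.8390 → 0.839.

0.839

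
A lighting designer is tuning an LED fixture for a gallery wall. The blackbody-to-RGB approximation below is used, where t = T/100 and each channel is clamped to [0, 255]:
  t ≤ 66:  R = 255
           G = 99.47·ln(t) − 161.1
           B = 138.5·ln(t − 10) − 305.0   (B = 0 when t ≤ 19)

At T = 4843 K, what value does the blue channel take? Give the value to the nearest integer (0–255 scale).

200

t = 4843/100 = 48.43; the t ≤ 66 branch applies.
B = 138.5·ln(48.43 − 10) − 305.0 = 138.5·ln 38.43 − 305.0 = 138.5·3.6488 − 305.0 = 200.364.
Rounded: 200.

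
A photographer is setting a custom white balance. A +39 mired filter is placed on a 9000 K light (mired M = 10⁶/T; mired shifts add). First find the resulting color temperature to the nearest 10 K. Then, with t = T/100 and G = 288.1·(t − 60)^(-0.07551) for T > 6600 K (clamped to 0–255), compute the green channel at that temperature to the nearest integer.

M_in = 10⁶/9000 = 111.11; M_out = 111.11 + (+39) = 150.11.
T_out = 10⁶/150.11 = 6661.7 K → 6660 K; t = 66.6.
G = 288.1·(66.6 − 60)^(-0.07551) = 288.1·6.6^(-0.07551) = 288.1·0.86719 = 249.839.
Rounded: 250.

250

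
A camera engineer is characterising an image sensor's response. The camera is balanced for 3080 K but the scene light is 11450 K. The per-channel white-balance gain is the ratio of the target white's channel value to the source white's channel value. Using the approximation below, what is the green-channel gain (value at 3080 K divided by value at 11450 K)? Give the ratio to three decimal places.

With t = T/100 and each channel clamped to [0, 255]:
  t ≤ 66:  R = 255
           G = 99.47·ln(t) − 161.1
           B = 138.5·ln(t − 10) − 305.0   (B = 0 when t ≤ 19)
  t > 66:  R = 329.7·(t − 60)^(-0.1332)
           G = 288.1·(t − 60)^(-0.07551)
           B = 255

0.844

At 11450 K (t = 114.5):
  G = 288.1·(114.5 − 60)^(-0.07551) = 288.1·54.5^(-0.07551) = 288.1·0.73941 = 213.024.
At 3080 K (t = 30.8):
  G = 99.47·ln 30.8 − 161.1 = 99.47·3.4275 − 161.1 = 179.835.
Gain = 179.835 / 213.024 = 0.8442 → 0.844.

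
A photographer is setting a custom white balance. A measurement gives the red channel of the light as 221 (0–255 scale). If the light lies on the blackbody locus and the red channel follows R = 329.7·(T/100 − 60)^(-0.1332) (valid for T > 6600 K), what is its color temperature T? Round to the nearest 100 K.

8000 K

(t − 60)^(-0.1332) = 221/329.7 = 0.67031.
t − 60 = 0.67031^(1/-0.1332) = 0.67031^(-7.508) = 20.149, so t = 80.149.
T = 100·t = 8015 K → 8000 K to the nearest 100 K.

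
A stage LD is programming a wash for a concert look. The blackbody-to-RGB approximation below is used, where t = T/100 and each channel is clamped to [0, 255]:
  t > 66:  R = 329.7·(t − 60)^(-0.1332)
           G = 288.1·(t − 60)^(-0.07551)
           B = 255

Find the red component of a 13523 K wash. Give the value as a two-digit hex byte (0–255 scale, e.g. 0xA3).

t = 13523/100 = 135.23; the t > 66 branch applies.
R = 329.7·(135.23 − 60)^(-0.1332) = 329.7·75.23^(-0.1332) = 329.7·0.56243 = 185.432.
Rounded: 185; in hex, 0xB9.

0xB9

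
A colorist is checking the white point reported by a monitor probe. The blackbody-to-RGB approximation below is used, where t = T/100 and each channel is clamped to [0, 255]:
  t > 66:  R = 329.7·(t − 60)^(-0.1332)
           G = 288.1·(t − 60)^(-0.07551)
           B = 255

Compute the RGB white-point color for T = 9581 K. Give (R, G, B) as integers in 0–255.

(205, 220, 255)

t = 9581/100 = 95.81; the t > 66 branch applies.
R = 329.7·(95.81 − 60)^(-0.1332) = 329.7·35.81^(-0.1332) = 329.7·0.62088 = 204.704.
G = 288.1·(95.81 − 60)^(-0.07551) = 288.1·35.81^(-0.07551) = 288.1·0.76323 = 219.887.
B = 255 by definition for t > 66.
Rounded: (205, 220, 255).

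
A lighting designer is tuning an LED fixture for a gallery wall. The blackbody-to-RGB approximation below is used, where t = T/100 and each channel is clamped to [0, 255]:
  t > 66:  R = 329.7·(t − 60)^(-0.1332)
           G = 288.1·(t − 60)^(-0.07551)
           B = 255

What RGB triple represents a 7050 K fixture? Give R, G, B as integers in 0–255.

t = 7050/100 = 70.5; the t > 66 branch applies.
R = 329.7·(70.5 − 60)^(-0.1332) = 329.7·10.5^(-0.1332) = 329.7·0.73110 = 241.044.
G = 288.1·(70.5 − 60)^(-0.07551) = 288.1·10.5^(-0.07551) = 288.1·0.83732 = 241.231.
B = 255 by definition for t > 66.
Rounded: (241, 241, 255).

R=241, G=241, B=255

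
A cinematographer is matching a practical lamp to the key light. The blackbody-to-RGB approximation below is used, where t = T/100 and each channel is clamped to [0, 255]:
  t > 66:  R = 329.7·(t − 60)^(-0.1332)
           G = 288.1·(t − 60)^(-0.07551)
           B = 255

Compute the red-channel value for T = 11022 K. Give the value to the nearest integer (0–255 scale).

t = 11022/100 = 110.22; the t > 66 branch applies.
R = 329.7·(110.22 − 60)^(-0.1332) = 329.7·50.22^(-0.1332) = 329.7·0.59353 = 195.687.
Rounded: 196.

196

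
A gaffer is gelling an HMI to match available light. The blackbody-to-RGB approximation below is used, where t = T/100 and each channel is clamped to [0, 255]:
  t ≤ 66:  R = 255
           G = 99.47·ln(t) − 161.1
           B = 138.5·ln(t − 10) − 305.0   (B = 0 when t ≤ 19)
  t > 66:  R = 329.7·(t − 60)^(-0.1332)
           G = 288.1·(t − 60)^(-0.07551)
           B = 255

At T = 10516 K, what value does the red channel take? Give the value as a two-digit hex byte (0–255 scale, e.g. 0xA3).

t = 10516/100 = 105.16; the t > 66 branch applies.
R = 329.7·(105.16 − 60)^(-0.1332) = 329.7·45.16^(-0.1332) = 329.7·0.60199 = 198.475.
Rounded: 198; in hex, 0xC6.

0xC6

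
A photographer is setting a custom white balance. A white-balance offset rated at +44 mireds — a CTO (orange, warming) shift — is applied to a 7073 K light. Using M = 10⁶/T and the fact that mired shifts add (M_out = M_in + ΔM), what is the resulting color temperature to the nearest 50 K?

M_in = 10⁶/7073 = 141.38 mireds.
M_out = 141.38 + (+44) = 185.38 mireds.
T_out = 10⁶/185.38 = 5394.2 K → 5400 K.

5400 K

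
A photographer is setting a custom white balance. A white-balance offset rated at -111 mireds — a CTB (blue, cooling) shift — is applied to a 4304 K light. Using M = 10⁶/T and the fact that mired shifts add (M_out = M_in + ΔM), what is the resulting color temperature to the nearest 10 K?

8240 K

M_in = 10⁶/4304 = 232.34 mireds.
M_out = 232.34 + (-111) = 121.34 mireds.
T_out = 10⁶/121.34 = 8241.2 K → 8240 K.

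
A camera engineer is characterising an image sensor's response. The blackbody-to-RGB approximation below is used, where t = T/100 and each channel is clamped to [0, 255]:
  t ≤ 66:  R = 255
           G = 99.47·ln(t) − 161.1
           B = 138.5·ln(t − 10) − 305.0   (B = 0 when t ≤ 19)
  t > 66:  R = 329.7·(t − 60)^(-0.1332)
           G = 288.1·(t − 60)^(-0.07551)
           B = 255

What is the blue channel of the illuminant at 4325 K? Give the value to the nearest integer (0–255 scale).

180

t = 4325/100 = 43.25; the t ≤ 66 branch applies.
B = 138.5·ln(43.25 − 10) − 305.0 = 138.5·ln 33.25 − 305.0 = 138.5·3.5041 − 305.0 = 180.312.
Rounded: 180.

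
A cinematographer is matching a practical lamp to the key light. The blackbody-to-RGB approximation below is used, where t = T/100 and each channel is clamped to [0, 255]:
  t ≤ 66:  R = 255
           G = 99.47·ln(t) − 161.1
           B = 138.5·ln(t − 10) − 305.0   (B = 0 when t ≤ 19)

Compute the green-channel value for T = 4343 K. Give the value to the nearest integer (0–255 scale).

214

t = 4343/100 = 43.43; the t ≤ 66 branch applies.
G = 99.47·ln 43.43 − 161.1 = 99.47·3.7712 − 161.1 = 214.016.
Rounded: 214.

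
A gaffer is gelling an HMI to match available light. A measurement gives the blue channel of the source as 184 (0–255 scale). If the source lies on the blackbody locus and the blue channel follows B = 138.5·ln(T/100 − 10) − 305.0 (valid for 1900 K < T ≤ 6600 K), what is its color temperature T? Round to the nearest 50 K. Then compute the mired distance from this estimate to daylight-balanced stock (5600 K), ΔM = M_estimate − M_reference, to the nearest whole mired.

ln(t − 10) = (184 + 305.0) / 138.5 = 3.5307.
t − 10 = e^3.5307 = 34.147, so t = 44.147.
T = 100·t = 4415 K → 4400 K to the nearest 50 K.
M_estimate = 10⁶/4400 = 227.27; M_reference = 10⁶/5600 = 178.57.
ΔM = 227.27 − 178.57 = 48.70 → +49 mireds.

+49 mireds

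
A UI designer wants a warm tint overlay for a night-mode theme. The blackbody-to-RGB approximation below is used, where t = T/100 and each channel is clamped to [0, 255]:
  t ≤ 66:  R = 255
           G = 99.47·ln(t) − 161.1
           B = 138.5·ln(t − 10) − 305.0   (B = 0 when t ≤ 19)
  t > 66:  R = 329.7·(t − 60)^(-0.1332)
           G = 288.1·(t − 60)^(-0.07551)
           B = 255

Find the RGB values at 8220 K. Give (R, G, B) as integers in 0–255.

(218, 228, 255)

t = 8220/100 = 82.2; the t > 66 branch applies.
R = 329.7·(82.2 − 60)^(-0.1332) = 329.7·22.2^(-0.1332) = 329.7·0.66171 = 218.165.
G = 288.1·(82.2 − 60)^(-0.07551) = 288.1·22.2^(-0.07551) = 288.1·0.79129 = 227.971.
B = 255 by definition for t > 66.
Rounded: (218, 228, 255).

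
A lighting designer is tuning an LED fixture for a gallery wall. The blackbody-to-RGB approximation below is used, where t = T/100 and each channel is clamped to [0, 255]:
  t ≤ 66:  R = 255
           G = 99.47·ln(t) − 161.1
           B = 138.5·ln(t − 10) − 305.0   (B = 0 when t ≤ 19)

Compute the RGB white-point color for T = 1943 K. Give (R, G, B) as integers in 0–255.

t = 1943/100 = 19.43; the t ≤ 66 branch applies.
R = 255 by definition for t ≤ 66.
G = 99.47·ln 19.43 − 161.1 = 99.47·2.9668 − 161.1 = 134.009.
B = 138.5·ln(19.43 − 10) − 305.0 = 138.5·ln 9.43 − 305.0 = 138.5·2.2439 − 305.0 = 5.780.
Rounded: (255, 134, 6).

(255, 134, 6)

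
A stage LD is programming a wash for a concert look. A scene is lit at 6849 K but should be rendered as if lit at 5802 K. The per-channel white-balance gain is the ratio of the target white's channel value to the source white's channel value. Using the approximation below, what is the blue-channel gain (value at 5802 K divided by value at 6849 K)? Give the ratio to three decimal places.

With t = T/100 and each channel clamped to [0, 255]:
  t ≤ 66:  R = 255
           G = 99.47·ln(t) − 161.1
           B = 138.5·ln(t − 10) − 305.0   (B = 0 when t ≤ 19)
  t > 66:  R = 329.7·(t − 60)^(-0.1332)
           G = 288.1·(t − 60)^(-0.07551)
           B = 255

0.907

At 6849 K (t = 68.49):
  B = 255 by definition for t > 66.
At 5802 K (t = 58.02):
  B = 138.5·ln(58.02 − 10) − 305.0 = 138.5·ln 48.02 − 305.0 = 138.5·3.8716 − 305.0 = 231.219.
Gain = 231.219 / 255.000 = 0.9067 → 0.907.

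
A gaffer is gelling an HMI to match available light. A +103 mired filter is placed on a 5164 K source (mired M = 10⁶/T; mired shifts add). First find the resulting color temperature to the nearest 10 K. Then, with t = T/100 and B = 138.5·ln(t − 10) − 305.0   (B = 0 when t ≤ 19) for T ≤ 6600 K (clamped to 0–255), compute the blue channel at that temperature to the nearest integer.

133

M_in = 10⁶/5164 = 193.65; M_out = 193.65 + (+103) = 296.65.
T_out = 10⁶/296.65 = 3371.0 K → 3370 K; t = 33.7.
B = 138.5·ln(33.7 − 10) − 305.0 = 138.5·ln 23.7 − 305.0 = 138.5·3.1655 − 305.0 = 133.418.
Rounded: 133.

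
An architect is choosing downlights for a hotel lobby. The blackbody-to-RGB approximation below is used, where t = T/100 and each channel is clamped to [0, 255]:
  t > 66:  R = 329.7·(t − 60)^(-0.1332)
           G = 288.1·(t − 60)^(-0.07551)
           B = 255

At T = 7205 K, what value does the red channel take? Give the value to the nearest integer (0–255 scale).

237

t = 7205/100 = 72.05; the t > 66 branch applies.
R = 329.7·(72.05 − 60)^(-0.1332) = 329.7·12.05^(-0.1332) = 329.7·0.71781 = 236.664.
Rounded: 237.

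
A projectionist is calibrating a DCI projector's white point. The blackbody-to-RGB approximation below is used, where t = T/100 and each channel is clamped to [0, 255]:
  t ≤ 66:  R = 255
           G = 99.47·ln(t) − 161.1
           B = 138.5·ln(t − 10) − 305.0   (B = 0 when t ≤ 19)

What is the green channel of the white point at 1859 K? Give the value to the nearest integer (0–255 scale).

130

t = 1859/100 = 18.59; the t ≤ 66 branch applies.
G = 99.47·ln 18.59 − 161.1 = 99.47·2.9226 − 161.1 = 129.613.
Rounded: 130.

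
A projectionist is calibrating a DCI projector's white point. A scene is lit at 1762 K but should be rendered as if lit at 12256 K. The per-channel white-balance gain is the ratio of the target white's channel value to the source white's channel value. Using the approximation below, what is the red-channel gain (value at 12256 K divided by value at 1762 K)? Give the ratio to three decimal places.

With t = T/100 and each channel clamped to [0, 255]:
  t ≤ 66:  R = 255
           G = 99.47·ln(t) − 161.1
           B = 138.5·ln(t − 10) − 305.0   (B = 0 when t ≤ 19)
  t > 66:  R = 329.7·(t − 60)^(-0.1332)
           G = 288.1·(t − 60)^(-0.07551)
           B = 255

At 1762 K (t = 17.62):
  R = 255 by definition for t ≤ 66.
At 12256 K (t = 122.56):
  R = 329.7·(122.56 − 60)^(-0.1332) = 329.7·62.56^(-0.1332) = 329.7·0.57641 = 190.043.
Gain = 190.043 / 255.000 = 0.7453 → 0.745.

0.745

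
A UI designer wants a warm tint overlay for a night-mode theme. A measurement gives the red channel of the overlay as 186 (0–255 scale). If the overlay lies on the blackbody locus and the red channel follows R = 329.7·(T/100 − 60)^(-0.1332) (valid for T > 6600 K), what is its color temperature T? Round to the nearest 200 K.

13400 K

(t − 60)^(-0.1332) = 186/329.7 = 0.56415.
t − 60 = 0.56415^(1/-0.1332) = 0.56415^(-7.508) = 73.521, so t = 133.521.
T = 100·t = 13352 K → 13400 K to the nearest 200 K.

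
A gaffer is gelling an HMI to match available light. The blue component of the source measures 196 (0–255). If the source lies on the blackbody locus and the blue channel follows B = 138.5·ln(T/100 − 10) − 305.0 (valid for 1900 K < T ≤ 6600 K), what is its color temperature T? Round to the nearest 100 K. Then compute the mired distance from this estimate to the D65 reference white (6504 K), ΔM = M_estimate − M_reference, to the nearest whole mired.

+59 mireds

ln(t − 10) = (196 + 305.0) / 138.5 = 3.6173.
t − 10 = e^3.6173 = 37.238, so t = 47.238.
T = 100·t = 4724 K → 4700 K to the nearest 100 K.
M_estimate = 10⁶/4700 = 212.77; M_reference = 10⁶/6504 = 153.75.
ΔM = 212.77 − 153.75 = 59.01 → +59 mireds.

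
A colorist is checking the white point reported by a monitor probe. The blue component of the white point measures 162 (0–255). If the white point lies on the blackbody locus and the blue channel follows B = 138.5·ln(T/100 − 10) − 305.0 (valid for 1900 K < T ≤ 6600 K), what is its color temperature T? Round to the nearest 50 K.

ln(t − 10) = (162 + 305.0) / 138.5 = 3.3718.
t − 10 = e^3.3718 = 29.132, so t = 39.132.
T = 100·t = 3913 K → 3900 K to the nearest 50 K.

3900 K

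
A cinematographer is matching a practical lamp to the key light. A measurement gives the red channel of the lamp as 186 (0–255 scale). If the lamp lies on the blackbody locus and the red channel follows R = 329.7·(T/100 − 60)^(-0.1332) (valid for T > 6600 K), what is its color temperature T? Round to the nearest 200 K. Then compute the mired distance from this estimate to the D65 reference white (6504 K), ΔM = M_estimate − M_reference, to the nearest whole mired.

(t − 60)^(-0.1332) = 186/329.7 = 0.56415.
t − 60 = 0.56415^(1/-0.1332) = 0.56415^(-7.508) = 73.521, so t = 133.521.
T = 100·t = 13352 K → 13400 K to the nearest 200 K.
M_estimate = 10⁶/13400 = 74.63; M_reference = 10⁶/6504 = 153.75.
ΔM = 74.63 − 153.75 = -79.12 → -79 mireds.

-79 mireds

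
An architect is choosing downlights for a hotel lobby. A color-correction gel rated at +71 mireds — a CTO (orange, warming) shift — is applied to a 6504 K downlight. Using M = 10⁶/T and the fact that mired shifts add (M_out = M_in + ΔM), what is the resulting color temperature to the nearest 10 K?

4450 K

M_in = 10⁶/6504 = 153.75 mireds.
M_out = 153.75 + (+71) = 224.75 mireds.
T_out = 10⁶/224.75 = 4449.4 K → 4450 K.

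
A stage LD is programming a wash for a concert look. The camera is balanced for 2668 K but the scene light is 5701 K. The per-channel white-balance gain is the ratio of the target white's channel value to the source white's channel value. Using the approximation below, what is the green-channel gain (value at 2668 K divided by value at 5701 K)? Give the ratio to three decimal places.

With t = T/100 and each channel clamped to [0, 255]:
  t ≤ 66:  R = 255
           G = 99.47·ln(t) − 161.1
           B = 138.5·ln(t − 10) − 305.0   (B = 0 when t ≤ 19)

At 5701 K (t = 57.01):
  G = 99.47·ln 57.01 − 161.1 = 99.47·4.0432 − 161.1 = 241.080.
At 2668 K (t = 26.68):
  G = 99.47·ln 26.68 − 161.1 = 99.47·3.2839 − 161.1 = 165.551.
Gain = 165.551 / 241.080 = 0.6867 → 0.687.

0.687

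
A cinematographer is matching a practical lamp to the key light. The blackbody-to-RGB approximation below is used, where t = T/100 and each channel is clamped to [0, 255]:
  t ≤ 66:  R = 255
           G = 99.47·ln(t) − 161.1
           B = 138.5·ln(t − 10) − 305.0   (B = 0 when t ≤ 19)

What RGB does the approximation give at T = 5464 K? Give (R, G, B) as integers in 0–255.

(255, 237, 221)

t = 5464/100 = 54.64; the t ≤ 66 branch applies.
R = 255 by definition for t ≤ 66.
G = 99.47·ln 54.64 − 161.1 = 99.47·4.0008 − 161.1 = 236.856.
B = 138.5·ln(54.64 − 10) − 305.0 = 138.5·ln 44.64 − 305.0 = 138.5·3.7986 − 305.0 = 221.110.
Rounded: (255, 237, 221).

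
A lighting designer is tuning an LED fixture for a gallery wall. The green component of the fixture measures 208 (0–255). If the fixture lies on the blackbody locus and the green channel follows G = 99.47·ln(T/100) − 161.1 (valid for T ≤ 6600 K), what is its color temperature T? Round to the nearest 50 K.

4100 K

ln t = (208 + 161.1) / 99.47 = 3.7107.
t = e^3.7107 = 40.881.
T = 100·t = 4088 K → 4100 K to the nearest 50 K.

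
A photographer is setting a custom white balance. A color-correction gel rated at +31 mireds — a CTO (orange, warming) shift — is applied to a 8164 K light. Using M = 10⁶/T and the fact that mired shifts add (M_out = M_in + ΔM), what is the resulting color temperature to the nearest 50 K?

M_in = 10⁶/8164 = 122.49 mireds.
M_out = 122.49 + (+31) = 153.49 mireds.
T_out = 10⁶/153.49 = 6515.1 K → 6500 K.

6500 K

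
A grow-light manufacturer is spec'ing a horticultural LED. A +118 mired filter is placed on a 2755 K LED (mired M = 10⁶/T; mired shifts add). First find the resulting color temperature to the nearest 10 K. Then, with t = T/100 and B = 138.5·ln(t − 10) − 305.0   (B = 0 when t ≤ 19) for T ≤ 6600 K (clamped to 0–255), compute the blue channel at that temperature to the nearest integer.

25

M_in = 10⁶/2755 = 362.98; M_out = 362.98 + (+118) = 480.98.
T_out = 10⁶/480.98 = 2079.1 K → 2080 K; t = 20.8.
B = 138.5·ln(20.8 − 10) − 305.0 = 138.5·ln 10.8 − 305.0 = 138.5·2.3795 − 305.0 = 24.567.
Rounded: 25.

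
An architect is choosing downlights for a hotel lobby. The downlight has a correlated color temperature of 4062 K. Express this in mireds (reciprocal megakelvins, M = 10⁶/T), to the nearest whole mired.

M = 10⁶ / 4062 = 246.184 → 246 mireds.

246 mireds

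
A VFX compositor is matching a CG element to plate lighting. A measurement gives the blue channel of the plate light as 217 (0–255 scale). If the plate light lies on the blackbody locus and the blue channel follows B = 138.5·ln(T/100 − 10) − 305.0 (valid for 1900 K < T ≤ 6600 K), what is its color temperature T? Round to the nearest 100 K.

ln(t − 10) = (217 + 305.0) / 138.5 = 3.7690.
t − 10 = e^3.7690 = 43.335, so t = 53.335.
T = 100·t = 5333 K → 5300 K to the nearest 100 K.

5300 K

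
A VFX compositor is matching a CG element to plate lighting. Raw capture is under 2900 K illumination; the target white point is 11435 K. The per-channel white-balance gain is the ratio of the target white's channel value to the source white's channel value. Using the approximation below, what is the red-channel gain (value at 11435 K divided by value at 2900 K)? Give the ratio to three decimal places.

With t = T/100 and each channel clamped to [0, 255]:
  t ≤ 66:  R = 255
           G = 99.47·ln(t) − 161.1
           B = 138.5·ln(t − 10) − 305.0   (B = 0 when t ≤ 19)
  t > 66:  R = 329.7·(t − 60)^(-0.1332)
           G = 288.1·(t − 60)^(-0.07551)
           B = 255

At 2900 K (t = 29):
  R = 255 by definition for t ≤ 66.
At 11435 K (t = 114.35):
  R = 329.7·(114.35 − 60)^(-0.1332) = 329.7·54.35^(-0.1332) = 329.7·0.58732 = 193.638.
Gain = 193.638 / 255.000 = 0.7594 → 0.759.

0.759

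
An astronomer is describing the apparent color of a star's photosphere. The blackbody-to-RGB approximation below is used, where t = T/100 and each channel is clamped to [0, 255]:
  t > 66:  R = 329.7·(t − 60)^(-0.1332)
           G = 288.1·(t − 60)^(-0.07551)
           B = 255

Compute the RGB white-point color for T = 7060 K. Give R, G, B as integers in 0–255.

R=241, G=241, B=255

t = 7060/100 = 70.6; the t > 66 branch applies.
R = 329.7·(70.6 − 60)^(-0.1332) = 329.7·10.6^(-0.1332) = 329.7·0.73018 = 240.740.
G = 288.1·(70.6 − 60)^(-0.07551) = 288.1·10.6^(-0.07551) = 288.1·0.83672 = 241.058.
B = 255 by definition for t > 66.
Rounded: (241, 241, 255).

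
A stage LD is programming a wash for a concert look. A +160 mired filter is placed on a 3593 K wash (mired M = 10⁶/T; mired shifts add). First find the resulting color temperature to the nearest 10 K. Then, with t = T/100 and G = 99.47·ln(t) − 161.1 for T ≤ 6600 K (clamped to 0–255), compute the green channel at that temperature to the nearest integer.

150

M_in = 10⁶/3593 = 278.32; M_out = 278.32 + (+160) = 438.32.
T_out = 10⁶/438.32 = 2281.4 K → 2280 K; t = 22.8.
G = 99.47·ln 22.8 − 161.1 = 99.47·3.1268 − 161.1 = 149.919.
Rounded: 150.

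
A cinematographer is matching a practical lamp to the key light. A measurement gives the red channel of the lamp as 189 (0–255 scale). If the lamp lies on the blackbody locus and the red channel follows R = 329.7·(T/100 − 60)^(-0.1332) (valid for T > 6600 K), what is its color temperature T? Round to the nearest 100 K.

(t − 60)^(-0.1332) = 189/329.7 = 0.57325.
t − 60 = 0.57325^(1/-0.1332) = 0.57325^(-7.508) = 65.199, so t = 125.199.
T = 100·t = 12520 K → 12500 K to the nearest 100 K.

12500 K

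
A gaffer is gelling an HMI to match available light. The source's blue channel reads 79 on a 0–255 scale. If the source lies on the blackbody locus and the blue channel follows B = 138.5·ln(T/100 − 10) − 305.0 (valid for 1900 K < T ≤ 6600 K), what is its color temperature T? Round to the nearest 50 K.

2600 K

ln(t − 10) = (79 + 305.0) / 138.5 = 2.7726.
t − 10 = e^2.7726 = 16.000, so t = 26.000.
T = 100·t = 2600 K → 2600 K to the nearest 50 K.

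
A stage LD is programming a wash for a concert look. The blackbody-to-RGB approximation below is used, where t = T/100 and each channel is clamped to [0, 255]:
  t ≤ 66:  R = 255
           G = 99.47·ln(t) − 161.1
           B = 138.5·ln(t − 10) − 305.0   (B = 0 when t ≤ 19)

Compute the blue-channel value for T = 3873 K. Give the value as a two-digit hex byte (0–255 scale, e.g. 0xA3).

t = 3873/100 = 38.73; the t ≤ 66 branch applies.
B = 138.5·ln(38.73 − 10) − 305.0 = 138.5·ln 28.73 − 305.0 = 138.5·3.3579 − 305.0 = 160.075.
Rounded: 160; in hex, 0xA0.

0xA0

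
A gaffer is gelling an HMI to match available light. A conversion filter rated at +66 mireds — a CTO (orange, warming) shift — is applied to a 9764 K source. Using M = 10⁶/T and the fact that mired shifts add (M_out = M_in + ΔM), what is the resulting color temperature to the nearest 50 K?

5950 K

M_in = 10⁶/9764 = 102.42 mireds.
M_out = 102.42 + (+66) = 168.42 mireds.
T_out = 10⁶/168.42 = 5937.6 K → 5950 K.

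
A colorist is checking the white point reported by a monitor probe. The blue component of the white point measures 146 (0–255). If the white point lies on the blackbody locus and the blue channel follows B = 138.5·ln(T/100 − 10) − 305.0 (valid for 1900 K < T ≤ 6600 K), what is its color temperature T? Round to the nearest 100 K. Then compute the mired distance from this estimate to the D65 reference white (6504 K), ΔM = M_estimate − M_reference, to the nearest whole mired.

+124 mireds

ln(t − 10) = (146 + 305.0) / 138.5 = 3.2563.
t − 10 = e^3.2563 = 25.954, so t = 35.954.
T = 100·t = 3595 K → 3600 K to the nearest 100 K.
M_estimate = 10⁶/3600 = 277.78; M_reference = 10⁶/6504 = 153.75.
ΔM = 277.78 − 153.75 = 124.03 → +124 mireds.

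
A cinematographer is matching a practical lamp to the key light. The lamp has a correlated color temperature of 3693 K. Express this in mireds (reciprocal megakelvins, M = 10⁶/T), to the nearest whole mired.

M = 10⁶ / 3693 = 270.783 → 271 mireds.

271 mireds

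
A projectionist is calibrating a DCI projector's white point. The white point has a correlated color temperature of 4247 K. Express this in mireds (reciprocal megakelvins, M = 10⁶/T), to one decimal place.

235.5 mireds

M = 10⁶ / 4247 = 235.460 → 235.5 mireds.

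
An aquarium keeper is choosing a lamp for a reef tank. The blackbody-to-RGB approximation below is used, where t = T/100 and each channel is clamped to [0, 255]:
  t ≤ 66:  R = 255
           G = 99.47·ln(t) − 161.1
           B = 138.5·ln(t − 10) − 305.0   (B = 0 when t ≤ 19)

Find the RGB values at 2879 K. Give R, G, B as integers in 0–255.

t = 2879/100 = 28.79; the t ≤ 66 branch applies.
R = 255 by definition for t ≤ 66.
G = 99.47·ln 28.79 − 161.1 = 99.47·3.3600 − 161.1 = 173.122.
B = 138.5·ln(28.79 − 10) − 305.0 = 138.5·ln 18.79 − 305.0 = 138.5·2.9333 − 305.0 = 101.265.
Rounded: (255, 173, 101).

R=255, G=173, B=101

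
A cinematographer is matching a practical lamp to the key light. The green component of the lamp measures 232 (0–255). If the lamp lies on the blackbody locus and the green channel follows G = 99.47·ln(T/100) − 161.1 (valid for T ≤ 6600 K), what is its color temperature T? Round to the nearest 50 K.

5200 K

ln t = (232 + 161.1) / 99.47 = 3.9519.
t = e^3.9519 = 52.036.
T = 100·t = 5204 K → 5200 K to the nearest 50 K.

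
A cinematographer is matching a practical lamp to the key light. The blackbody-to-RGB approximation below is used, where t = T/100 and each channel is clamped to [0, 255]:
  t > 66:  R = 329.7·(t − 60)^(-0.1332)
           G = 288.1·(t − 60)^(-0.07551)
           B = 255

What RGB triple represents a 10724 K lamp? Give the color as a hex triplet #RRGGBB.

#C5D7FF

t = 10724/100 = 107.24; the t > 66 branch applies.
R = 329.7·(107.24 − 60)^(-0.1332) = 329.7·47.24^(-0.1332) = 329.7·0.59839 = 197.288.
G = 288.1·(107.24 − 60)^(-0.07551) = 288.1·47.24^(-0.07551) = 288.1·0.74743 = 215.336.
B = 255 by definition for t > 66.
Rounded: (197, 215, 255).
In hex: #C5D7FF.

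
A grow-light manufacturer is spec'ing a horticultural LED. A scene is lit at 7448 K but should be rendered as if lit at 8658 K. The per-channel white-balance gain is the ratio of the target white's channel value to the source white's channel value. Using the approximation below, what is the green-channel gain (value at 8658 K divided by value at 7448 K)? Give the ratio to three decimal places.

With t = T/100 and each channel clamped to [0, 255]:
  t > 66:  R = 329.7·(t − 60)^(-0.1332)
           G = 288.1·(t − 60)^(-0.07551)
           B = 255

0.955

At 7448 K (t = 74.48):
  G = 288.1·(74.48 − 60)^(-0.07551) = 288.1·14.48^(-0.07551) = 288.1·0.81724 = 235.447.
At 8658 K (t = 86.58):
  G = 288.1·(86.58 − 60)^(-0.07551) = 288.1·26.58^(-0.07551) = 288.1·0.78061 = 224.893.
Gain = 224.893 / 235.447 = 0.9552 → 0.955.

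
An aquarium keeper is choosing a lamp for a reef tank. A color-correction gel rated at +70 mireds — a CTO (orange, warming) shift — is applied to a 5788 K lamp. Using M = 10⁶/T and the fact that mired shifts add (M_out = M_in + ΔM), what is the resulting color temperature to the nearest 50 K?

4100 K

M_in = 10⁶/5788 = 172.77 mireds.
M_out = 172.77 + (+70) = 242.77 mireds.
T_out = 10⁶/242.77 = 4119.1 K → 4100 K.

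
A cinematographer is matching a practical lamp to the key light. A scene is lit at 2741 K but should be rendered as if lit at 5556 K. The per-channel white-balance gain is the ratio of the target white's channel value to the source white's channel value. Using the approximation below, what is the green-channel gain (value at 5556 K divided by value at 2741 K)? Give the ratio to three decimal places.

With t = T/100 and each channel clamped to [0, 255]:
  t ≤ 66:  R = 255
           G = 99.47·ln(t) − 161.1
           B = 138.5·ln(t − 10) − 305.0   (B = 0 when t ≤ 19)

At 2741 K (t = 27.41):
  G = 99.47·ln 27.41 − 161.1 = 99.47·3.3109 − 161.1 = 168.236.
At 5556 K (t = 55.56):
  G = 99.47·ln 55.56 − 161.1 = 99.47·4.0175 − 161.1 = 238.517.
Gain = 238.517 / 168.236 = 1.4178 → 1.418.

1.418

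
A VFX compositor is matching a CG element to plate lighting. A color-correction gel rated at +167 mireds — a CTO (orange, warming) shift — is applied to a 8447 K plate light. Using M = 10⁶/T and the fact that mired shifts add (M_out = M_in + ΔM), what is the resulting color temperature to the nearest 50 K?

M_in = 10⁶/8447 = 118.39 mireds.
M_out = 118.39 + (+167) = 285.39 mireds.
T_out = 10⁶/285.39 = 3504.0 K → 3500 K.

3500 K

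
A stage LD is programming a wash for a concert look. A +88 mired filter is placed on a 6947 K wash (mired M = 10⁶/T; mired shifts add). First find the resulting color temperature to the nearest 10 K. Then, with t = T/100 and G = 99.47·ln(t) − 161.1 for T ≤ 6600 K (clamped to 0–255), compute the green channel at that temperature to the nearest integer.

213

M_in = 10⁶/6947 = 143.95; M_out = 143.95 + (+88) = 231.95.
T_out = 10⁶/231.95 = 4311.3 K → 4310 K; t = 43.1.
G = 99.47·ln 43.1 − 161.1 = 99.47·3.7635 − 161.1 = 213.258.
Rounded: 213.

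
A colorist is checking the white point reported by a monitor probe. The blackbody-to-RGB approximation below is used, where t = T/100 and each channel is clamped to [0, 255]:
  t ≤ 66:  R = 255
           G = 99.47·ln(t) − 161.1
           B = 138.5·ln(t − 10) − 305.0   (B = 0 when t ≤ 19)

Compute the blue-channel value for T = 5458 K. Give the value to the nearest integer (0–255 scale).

t = 5458/100 = 54.58; the t ≤ 66 branch applies.
B = 138.5·ln(54.58 − 10) − 305.0 = 138.5·ln 44.58 − 305.0 = 138.5·3.7973 − 305.0 = 220.924.
Rounded: 221.

221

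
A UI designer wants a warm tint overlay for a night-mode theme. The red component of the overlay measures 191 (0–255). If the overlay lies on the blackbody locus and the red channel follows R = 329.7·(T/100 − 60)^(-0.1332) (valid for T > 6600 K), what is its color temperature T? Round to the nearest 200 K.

(t − 60)^(-0.1332) = 191/329.7 = 0.57931.
t − 60 = 0.57931^(1/-0.1332) = 0.57931^(-7.508) = 60.245, so t = 120.245.
T = 100·t = 12025 K → 12000 K to the nearest 200 K.

12000 K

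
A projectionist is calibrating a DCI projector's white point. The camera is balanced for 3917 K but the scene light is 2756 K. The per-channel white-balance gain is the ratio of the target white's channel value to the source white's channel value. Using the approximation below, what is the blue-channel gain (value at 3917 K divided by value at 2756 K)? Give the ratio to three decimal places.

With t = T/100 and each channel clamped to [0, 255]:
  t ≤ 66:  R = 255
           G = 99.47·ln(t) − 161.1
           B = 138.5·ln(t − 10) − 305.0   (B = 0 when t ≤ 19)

1.765

At 2756 K (t = 27.56):
  B = 138.5·ln(27.56 − 10) − 305.0 = 138.5·ln 17.56 − 305.0 = 138.5·2.8656 − 305.0 = 91.889.
At 3917 K (t = 39.17):
  B = 138.5·ln(39.17 − 10) − 305.0 = 138.5·ln 29.17 − 305.0 = 138.5·3.3731 − 305.0 = 162.180.
Gain = 162.180 / 91.889 = 1.7650 → 1.765.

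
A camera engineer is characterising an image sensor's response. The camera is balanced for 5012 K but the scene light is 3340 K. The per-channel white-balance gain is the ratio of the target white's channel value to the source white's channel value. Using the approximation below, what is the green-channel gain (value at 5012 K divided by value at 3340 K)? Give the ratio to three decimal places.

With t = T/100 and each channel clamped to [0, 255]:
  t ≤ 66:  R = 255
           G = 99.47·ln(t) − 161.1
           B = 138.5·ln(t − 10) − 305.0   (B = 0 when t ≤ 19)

At 3340 K (t = 33.4):
  G = 99.47·ln 33.4 − 161.1 = 99.47·3.5086 − 161.1 = 187.896.
At 5012 K (t = 50.12):
  G = 99.47·ln 50.12 − 161.1 = 99.47·3.9144 − 161.1 = 228.267.
Gain = 228.267 / 187.896 = 1.2149 → 1.215.

1.215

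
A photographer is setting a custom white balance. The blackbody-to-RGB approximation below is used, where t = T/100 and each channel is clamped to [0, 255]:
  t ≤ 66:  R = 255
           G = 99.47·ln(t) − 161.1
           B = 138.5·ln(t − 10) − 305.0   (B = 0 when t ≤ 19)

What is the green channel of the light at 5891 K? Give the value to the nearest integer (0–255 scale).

244

t = 5891/100 = 58.91; the t ≤ 66 branch applies.
G = 99.47·ln 58.91 − 161.1 = 99.47·4.0760 − 161.1 = 244.341.
Rounded: 244.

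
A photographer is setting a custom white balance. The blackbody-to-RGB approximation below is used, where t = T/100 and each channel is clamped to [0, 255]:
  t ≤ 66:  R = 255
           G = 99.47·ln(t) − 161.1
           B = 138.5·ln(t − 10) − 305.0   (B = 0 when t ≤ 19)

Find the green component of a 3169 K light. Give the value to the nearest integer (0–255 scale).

183

t = 3169/100 = 31.69; the t ≤ 66 branch applies.
G = 99.47·ln 31.69 − 161.1 = 99.47·3.4560 − 161.1 = 182.668.
Rounded: 183.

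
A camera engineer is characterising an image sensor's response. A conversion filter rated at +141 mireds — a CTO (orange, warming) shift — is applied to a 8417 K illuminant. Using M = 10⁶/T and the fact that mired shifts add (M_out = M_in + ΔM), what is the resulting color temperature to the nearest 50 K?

M_in = 10⁶/8417 = 118.81 mireds.
M_out = 118.81 + (+141) = 259.81 mireds.
T_out = 10⁶/259.81 = 3849.0 K → 3850 K.

3850 K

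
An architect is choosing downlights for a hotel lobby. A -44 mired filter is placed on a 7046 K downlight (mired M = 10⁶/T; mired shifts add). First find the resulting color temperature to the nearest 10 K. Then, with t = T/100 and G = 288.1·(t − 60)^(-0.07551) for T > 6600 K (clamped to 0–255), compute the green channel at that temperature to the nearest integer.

M_in = 10⁶/7046 = 141.92; M_out = 141.92 + (-44) = 97.92.
T_out = 10⁶/97.92 = 10211.9 K → 10210 K; t = 102.1.
G = 288.1·(102.1 − 60)^(-0.07551) = 288.1·42.1^(-0.07551) = 288.1·0.75396 = 217.217.
Rounded: 217.

217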